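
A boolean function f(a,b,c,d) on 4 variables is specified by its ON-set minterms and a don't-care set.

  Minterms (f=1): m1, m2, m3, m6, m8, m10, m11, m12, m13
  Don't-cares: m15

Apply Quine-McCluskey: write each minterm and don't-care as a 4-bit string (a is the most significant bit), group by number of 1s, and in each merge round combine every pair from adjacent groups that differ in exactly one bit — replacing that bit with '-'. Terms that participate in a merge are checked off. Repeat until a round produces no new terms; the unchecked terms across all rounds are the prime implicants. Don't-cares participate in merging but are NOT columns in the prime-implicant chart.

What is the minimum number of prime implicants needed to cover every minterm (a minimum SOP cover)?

[col 0] 0001*, 0010*, 0011*, 0110*, 1000*, 1010*, 1011*, 1100*, 1101*, 1111*
[col 1] -010*, -011*, 0-10, 00-1, 001-*, 1-00, 1-11, 10-0, 101-*, 11-1, 110-
[col 2] -01-
Prime implicants: -01-, 0-10, 00-1, 1-00, 1-11, 10-0, 11-1, 110-
PI chart (minterm → PIs covering it):
  1 | 00-1  (sole → essential)
  2 | -01-,0-10
  3 | -01-,00-1
  6 | 0-10  (sole → essential)
  8 | 1-00,10-0
  10 | -01-,10-0
  11 | -01-,1-11
  12 | 1-00,110-
  13 | 11-1,110-
Essential prime implicants: 0-10, 00-1
Petrick residual → -01-, 1-00, 11-1
Minimum SOP uses 5 PIs: b'c + a'cd' + a'b'd + ac'd' + abd

5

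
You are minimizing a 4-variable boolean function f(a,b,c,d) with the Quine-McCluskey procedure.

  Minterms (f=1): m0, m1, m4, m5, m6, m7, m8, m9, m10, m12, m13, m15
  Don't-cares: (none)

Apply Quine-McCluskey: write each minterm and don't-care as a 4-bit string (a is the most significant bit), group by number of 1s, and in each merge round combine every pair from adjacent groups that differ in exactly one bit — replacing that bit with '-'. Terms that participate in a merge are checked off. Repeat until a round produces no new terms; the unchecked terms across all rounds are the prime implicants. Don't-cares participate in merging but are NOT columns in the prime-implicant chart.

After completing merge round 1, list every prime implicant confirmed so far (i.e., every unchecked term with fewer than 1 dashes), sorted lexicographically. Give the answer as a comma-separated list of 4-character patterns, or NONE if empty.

size-2^0 implicants → 0000(✓)  0001(✓)  0100(✓)  0101(✓)  0110(✓)  0111(✓)  1000(✓)  1001(✓)  1010(✓)  1100(✓)  1101(✓)  1111(✓)
size-2^1 implicants → -000(✓)  -001(✓)  -100(✓)  -101(✓)  -111(✓)  0-00(✓)  0-01(✓)  000-(✓)  01-0(✓)  01-1(✓)  010-(✓)  011-(✓)  1-00(✓)  1-01(✓)  10-0  100-(✓)  11-1(✓)  110-(✓)
size-2^2 implicants → --00(✓)  --01(✓)  -00-(✓)  -1-1  -10-(✓)  0-0-(✓)  01--  1-0-(✓)
size-2^3 implicants → --0-
Unchecked terms (primes): --0-, -1-1, 01--, 10-0

NONE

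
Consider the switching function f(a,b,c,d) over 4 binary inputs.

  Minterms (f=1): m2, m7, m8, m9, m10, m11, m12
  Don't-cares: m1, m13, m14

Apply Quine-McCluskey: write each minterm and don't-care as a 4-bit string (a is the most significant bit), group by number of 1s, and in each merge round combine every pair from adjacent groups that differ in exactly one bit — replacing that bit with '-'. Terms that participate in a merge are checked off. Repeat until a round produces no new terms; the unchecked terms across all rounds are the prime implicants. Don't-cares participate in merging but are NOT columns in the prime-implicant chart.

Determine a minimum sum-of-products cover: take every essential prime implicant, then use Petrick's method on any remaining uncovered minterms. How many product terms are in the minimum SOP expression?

4

size-2^0 implicants → 0001(✓)  0010(✓)  0111  1000(✓)  1001(✓)  1010(✓)  1011(✓)  1100(✓)  1101(✓)  1110(✓)
size-2^1 implicants → -001  -010  1-00(✓)  1-01(✓)  1-10(✓)  10-0(✓)  10-1(✓)  100-(✓)  101-(✓)  11-0(✓)  110-(✓)
size-2^2 implicants → 1--0  1-0-  10--
Unchecked terms (primes): -001, -010, 0111, 1--0, 1-0-, 10--
Minterm coverage:
  m2 ⊆ -010 [E]
  m7 ⊆ 0111 [E]
  m8 ⊆ 1--0,1-0-,10--
  m9 ⊆ -001,1-0-,10--
  m10 ⊆ -010,1--0,10--
  m11 ⊆ 10-- [E]
  m12 ⊆ 1--0,1-0-
E = {-010, 0111, 10--}
Petrick residual → 1--0
Cover = b'cd' + a'bcd + ad' + ab'  |cover|=4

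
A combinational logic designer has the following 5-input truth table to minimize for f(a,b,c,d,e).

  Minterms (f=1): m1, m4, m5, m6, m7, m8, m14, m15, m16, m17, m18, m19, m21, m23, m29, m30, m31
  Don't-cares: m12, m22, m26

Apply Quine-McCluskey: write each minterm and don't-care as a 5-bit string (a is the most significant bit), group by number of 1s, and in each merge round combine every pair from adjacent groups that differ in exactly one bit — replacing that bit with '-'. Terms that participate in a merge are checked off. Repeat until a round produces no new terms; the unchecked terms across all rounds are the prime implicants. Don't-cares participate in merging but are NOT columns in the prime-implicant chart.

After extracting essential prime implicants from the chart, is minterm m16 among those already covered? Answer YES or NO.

size-2^0 implicants → 00001(✓)  00100(✓)  00101(✓)  00110(✓)  00111(✓)  01000(✓)  01100(✓)  01110(✓)  01111(✓)  10000(✓)  10001(✓)  10010(✓)  10011(✓)  10101(✓)  10110(✓)  10111(✓)  11010(✓)  11101(✓)  11110(✓)  11111(✓)
size-2^1 implicants → -0001(✓)  -0101(✓)  -0110(✓)  -0111(✓)  -1110(✓)  -1111(✓)  0-100(✓)  0-110(✓)  0-111(✓)  00-01(✓)  001-0(✓)  001-1(✓)  0010-(✓)  0011-(✓)  01-00  011-0(✓)  0111-(✓)  1-010(✓)  1-101(✓)  1-110(✓)  1-111(✓)  10-01(✓)  10-10(✓)  10-11(✓)  100-0(✓)  100-1(✓)  1000-(✓)  1001-(✓)  101-1(✓)  1011-(✓)  11-10(✓)  111-1(✓)  1111-(✓)
size-2^2 implicants → --110(✓)  --111(✓)  -0-01  -01-1  -011-(✓)  -111-(✓)  0-1-0  0-11-(✓)  001--  1--10  1-1-1  1-11-(✓)  10--1  10-1-  100--
size-2^3 implicants → --11-
Unchecked terms (primes): --11-, -0-01, -01-1, 0-1-0, 001--, 01-00, 1--10, 1-1-1, 10--1, 10-1-, 100--
Minterm coverage:
  m1 ⊆ -0-01 [E]
  m4 ⊆ 0-1-0,001--
  m5 ⊆ -0-01,-01-1,001--
  m6 ⊆ --11-,0-1-0,001--
  m7 ⊆ --11-,-01-1,001--
  m8 ⊆ 01-00 [E]
  m14 ⊆ --11-,0-1-0
  m15 ⊆ --11- [E]
  m16 ⊆ 100-- [E]
  m17 ⊆ -0-01,10--1,100--
  m18 ⊆ 1--10,10-1-,100--
  m19 ⊆ 10--1,10-1-,100--
  m21 ⊆ -0-01,-01-1,1-1-1,10--1
  m23 ⊆ --11-,-01-1,1-1-1,10--1,10-1-
  m29 ⊆ 1-1-1 [E]
  m30 ⊆ --11-,1--10
  m31 ⊆ --11-,1-1-1
E = {--11-, -0-01, 01-00, 1-1-1, 100--}

YES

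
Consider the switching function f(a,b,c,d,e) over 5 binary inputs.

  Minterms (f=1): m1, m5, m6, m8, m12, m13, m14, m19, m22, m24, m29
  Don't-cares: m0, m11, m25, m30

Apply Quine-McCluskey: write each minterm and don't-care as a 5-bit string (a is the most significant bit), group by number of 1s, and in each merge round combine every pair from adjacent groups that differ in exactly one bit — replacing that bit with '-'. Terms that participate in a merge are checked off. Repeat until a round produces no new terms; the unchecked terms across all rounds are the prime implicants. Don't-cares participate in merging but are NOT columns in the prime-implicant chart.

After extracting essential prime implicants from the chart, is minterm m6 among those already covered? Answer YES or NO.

[col 0] 00000*, 00001*, 00101*, 00110*, 01000*, 01011, 01100*, 01101*, 01110*, 10011, 10110*, 11000*, 11001*, 11101*, 11110*
[col 1] -0110*, -1000, -1101, -1110*, 0-000, 0-101, 0-110*, 00-01, 0000-, 01-00, 011-0, 0110-, 1-110*, 11-01, 1100-
[col 2] --110
Prime implicants: --110, -1000, -1101, 0-000, 0-101, 00-01, 0000-, 01-00, 01011, 011-0, 0110-, 10011, 11-01, 1100-
PI chart (minterm → PIs covering it):
  1 | 00-01,0000-
  5 | 0-101,00-01
  6 | --110  (sole → essential)
  8 | -1000,0-000,01-00
  12 | 01-00,011-0,0110-
  13 | -1101,0-101,0110-
  14 | --110,011-0
  19 | 10011  (sole → essential)
  22 | --110  (sole → essential)
  24 | -1000,1100-
  29 | -1101,11-01
Essential prime implicants: --110, 10011

YES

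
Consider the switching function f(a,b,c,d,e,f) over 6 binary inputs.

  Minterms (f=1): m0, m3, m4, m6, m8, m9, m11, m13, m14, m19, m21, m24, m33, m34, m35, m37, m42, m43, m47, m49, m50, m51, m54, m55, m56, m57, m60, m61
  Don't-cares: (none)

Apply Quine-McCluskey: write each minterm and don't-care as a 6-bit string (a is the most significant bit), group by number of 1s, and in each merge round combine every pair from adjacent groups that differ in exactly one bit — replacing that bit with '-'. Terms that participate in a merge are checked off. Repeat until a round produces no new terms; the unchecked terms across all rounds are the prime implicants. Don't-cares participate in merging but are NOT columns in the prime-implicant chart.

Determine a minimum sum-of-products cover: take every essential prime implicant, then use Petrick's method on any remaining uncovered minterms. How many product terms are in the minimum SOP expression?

[col 0] 000000*, 000011*, 000100*, 000110*, 001000*, 001001*, 001011*, 001101*, 001110*, 010011*, 010101, 011000*, 100001*, 100010*, 100011*, 100101*, 101010*, 101011*, 101111*, 110001*, 110010*, 110011*, 110110*, 110111*, 111000*, 111001*, 111100*, 111101*
[col 1] -00011*, -01011*, -10011*, -11000, 0-0011*, 0-1000, 00-000, 00-011*, 00-110, 000-00, 0001-0, 001-01, 0010-1, 00100-, 1-0001*, 1-0010*, 1-0011*, 10-010*, 10-011*, 100-01, 1000-1*, 10001-*, 101-11, 10101-*, 11-001, 110-10*, 110-11*, 1100-1*, 11001-*, 11011-*, 111-00*, 111-01*, 11100-*, 11110-*
[col 2] --0011, -0-011, 1-00-1, 1-001-, 10-01-, 110-1-, 111-0-
Prime implicants: --0011, -0-011, -11000, 0-1000, 00-000, 00-110, 000-00, 0001-0, 001-01, 0010-1, 00100-, 010101, 1-00-1, 1-001-, 10-01-, 100-01, 101-11, 11-001, 110-1-, 111-0-
PI chart (minterm → PIs covering it):
  0 | 00-000,000-00
  3 | --0011,-0-011
  4 | 000-00,0001-0
  6 | 00-110,0001-0
  8 | 0-1000,00-000,00100-
  9 | 001-01,0010-1,00100-
  11 | -0-011,0010-1
  13 | 001-01  (sole → essential)
  14 | 00-110  (sole → essential)
  19 | --0011  (sole → essential)
  21 | 010101  (sole → essential)
  24 | -11000,0-1000
  33 | 1-00-1,100-01
  34 | 1-001-,10-01-
  35 | --0011,-0-011,1-00-1,1-001-,10-01-
  37 | 100-01  (sole → essential)
  42 | 10-01-  (sole → essential)
  43 | -0-011,10-01-,101-11
  47 | 101-11  (sole → essential)
  49 | 1-00-1,11-001
  50 | 1-001-,110-1-
  51 | --0011,1-00-1,1-001-,110-1-
  54 | 110-1-  (sole → essential)
  55 | 110-1-  (sole → essential)
  56 | -11000,111-0-
  57 | 11-001,111-0-
  60 | 111-0-  (sole → essential)
  61 | 111-0-  (sole → essential)
Essential prime implicants: --0011, 00-110, 001-01, 010101, 10-01-, 100-01, 101-11, 110-1-, 111-0-
Petrick residual → -0-011, 0-1000, 000-00, 1-00-1
Minimum SOP uses 13 PIs: c'd'ef + b'd'ef + a'cd'e'f' + a'b'def' + a'b'c'e'f' + a'b'ce'f + a'bc'de'f + ac'd'f + ab'd'e + ab'c'e'f + ab'cef + abc'e + abce'

13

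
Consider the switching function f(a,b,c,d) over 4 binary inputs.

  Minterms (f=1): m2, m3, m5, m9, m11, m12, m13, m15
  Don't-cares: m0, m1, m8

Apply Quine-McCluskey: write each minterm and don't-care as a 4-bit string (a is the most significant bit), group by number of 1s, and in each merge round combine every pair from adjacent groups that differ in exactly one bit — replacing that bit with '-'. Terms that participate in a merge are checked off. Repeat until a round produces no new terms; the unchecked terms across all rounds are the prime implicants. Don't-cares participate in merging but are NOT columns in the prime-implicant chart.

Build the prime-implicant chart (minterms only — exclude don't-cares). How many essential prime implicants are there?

Round 0: 0000✓ 0001✓ 0010✓ 0011✓ 0101✓ 1000✓ 1001✓ 1011✓ 1100✓ 1101✓ 1111✓
Round 1: -000✓ -001✓ -011✓ -101✓ 0-01✓ 00-0✓ 00-1✓ 000-✓ 001-✓ 1-00✓ 1-01✓ 1-11✓ 10-1✓ 100-✓ 11-1✓ 110-✓
Round 2: --01 -0-1 -00- 00-- 1--1 1-0-
PIs = {--01, -0-1, -00-, 00--, 1--1, 1-0-}
Coverage chart:
  m2: 00-- ←essential
  m3: -0-1,00--
  m5: --01 ←essential
  m9: --01,-0-1,-00-,1--1,1-0-
  m11: -0-1,1--1
  m12: 1-0- ←essential
  m13: --01,1--1,1-0-
  m15: 1--1 ←essential
Essential: --01, 00--, 1--1, 1-0-

4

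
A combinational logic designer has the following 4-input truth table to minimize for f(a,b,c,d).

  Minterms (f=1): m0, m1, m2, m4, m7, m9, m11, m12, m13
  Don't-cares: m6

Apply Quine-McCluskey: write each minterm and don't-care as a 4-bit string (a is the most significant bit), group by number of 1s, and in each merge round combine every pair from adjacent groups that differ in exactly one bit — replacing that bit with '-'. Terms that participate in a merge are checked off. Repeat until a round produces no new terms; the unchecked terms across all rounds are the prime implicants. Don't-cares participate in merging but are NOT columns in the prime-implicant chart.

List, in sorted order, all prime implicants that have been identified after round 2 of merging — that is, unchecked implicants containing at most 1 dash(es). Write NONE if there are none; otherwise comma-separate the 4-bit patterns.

[col 0] 0000*, 0001*, 0010*, 0100*, 0110*, 0111*, 1001*, 1011*, 1100*, 1101*
[col 1] -001, -100, 0-00*, 0-10*, 00-0*, 000-, 01-0*, 011-, 1-01, 10-1, 110-
[col 2] 0--0
Prime implicants: -001, -100, 0--0, 000-, 011-, 1-01, 10-1, 110-

-001, -100, 000-, 011-, 1-01, 10-1, 110-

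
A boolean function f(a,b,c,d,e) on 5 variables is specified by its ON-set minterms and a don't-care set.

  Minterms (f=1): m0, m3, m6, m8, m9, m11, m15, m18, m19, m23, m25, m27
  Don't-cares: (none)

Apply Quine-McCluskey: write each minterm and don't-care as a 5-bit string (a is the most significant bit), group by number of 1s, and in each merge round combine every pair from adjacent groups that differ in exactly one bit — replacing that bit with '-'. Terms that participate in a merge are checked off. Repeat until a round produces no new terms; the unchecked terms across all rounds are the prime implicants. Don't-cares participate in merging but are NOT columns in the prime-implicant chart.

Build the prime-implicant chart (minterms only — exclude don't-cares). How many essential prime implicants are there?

7

Round 0: 00000✓ 00011✓ 00110 01000✓ 01001✓ 01011✓ 01111✓ 10010✓ 10011✓ 10111✓ 11001✓ 11011✓
Round 1: -0011✓ -1001✓ -1011✓ 0-000 0-011✓ 01-11 010-1✓ 0100- 1-011✓ 10-11 1001- 110-1✓
Round 2: --011 -10-1
PIs = {--011, -10-1, 0-000, 00110, 01-11, 0100-, 10-11, 1001-}
Coverage chart:
  m0: 0-000 ←essential
  m3: --011 ←essential
  m6: 00110 ←essential
  m8: 0-000,0100-
  m9: -10-1,0100-
  m11: --011,-10-1,01-11
  m15: 01-11 ←essential
  m18: 1001- ←essential
  m19: --011,10-11,1001-
  m23: 10-11 ←essential
  m25: -10-1 ←essential
  m27: --011,-10-1
Essential: --011, -10-1, 0-000, 00110, 01-11, 10-11, 1001-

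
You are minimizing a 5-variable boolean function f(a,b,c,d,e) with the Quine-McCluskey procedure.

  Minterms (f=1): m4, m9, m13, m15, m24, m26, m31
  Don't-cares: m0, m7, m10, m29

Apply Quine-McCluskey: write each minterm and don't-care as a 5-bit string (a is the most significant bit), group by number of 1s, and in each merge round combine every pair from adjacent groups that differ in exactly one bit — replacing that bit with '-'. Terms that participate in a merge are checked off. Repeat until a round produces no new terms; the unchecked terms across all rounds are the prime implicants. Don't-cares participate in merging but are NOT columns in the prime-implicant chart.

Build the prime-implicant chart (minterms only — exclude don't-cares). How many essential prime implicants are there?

size-2^0 implicants → 00000(✓)  00100(✓)  00111(✓)  01001(✓)  01010(✓)  01101(✓)  01111(✓)  11000(✓)  11010(✓)  11101(✓)  11111(✓)
size-2^1 implicants → -1010  -1101(✓)  -1111(✓)  0-111  00-00  01-01  011-1(✓)  110-0  111-1(✓)
size-2^2 implicants → -11-1
Unchecked terms (primes): -1010, -11-1, 0-111, 00-00, 01-01, 110-0
Minterm coverage:
  m4 ⊆ 00-00 [E]
  m9 ⊆ 01-01 [E]
  m13 ⊆ -11-1,01-01
  m15 ⊆ -11-1,0-111
  m24 ⊆ 110-0 [E]
  m26 ⊆ -1010,110-0
  m31 ⊆ -11-1 [E]
E = {-11-1, 00-00, 01-01, 110-0}

4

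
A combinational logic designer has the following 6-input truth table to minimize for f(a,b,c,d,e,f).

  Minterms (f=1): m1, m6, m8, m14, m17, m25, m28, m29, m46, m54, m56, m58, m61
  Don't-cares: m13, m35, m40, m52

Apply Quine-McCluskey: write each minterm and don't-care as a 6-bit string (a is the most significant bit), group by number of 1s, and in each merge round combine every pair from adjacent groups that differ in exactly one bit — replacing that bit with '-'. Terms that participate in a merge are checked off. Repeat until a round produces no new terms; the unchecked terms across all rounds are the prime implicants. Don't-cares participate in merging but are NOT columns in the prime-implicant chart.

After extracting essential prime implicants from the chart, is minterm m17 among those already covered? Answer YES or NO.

YES

[col 0] 000001*, 000110*, 001000*, 001101*, 001110*, 010001*, 011001*, 011100*, 011101*, 100011, 101000*, 101110*, 110100*, 110110*, 111000*, 111010*, 111101*
[col 1] -01000, -01110, -11101, 0-0001, 0-1101, 00-110, 01-001, 011-01, 01110-, 1-1000, 1101-0, 1110-0
Prime implicants: -01000, -01110, -11101, 0-0001, 0-1101, 00-110, 01-001, 011-01, 01110-, 1-1000, 100011, 1101-0, 1110-0
PI chart (minterm → PIs covering it):
  1 | 0-0001  (sole → essential)
  6 | 00-110  (sole → essential)
  8 | -01000  (sole → essential)
  14 | -01110,00-110
  17 | 0-0001,01-001
  25 | 01-001,011-01
  28 | 01110-  (sole → essential)
  29 | -11101,0-1101,011-01,01110-
  46 | -01110  (sole → essential)
  54 | 1101-0  (sole → essential)
  56 | 1-1000,1110-0
  58 | 1110-0  (sole → essential)
  61 | -11101  (sole → essential)
Essential prime implicants: -01000, -01110, -11101, 0-0001, 00-110, 01110-, 1101-0, 1110-0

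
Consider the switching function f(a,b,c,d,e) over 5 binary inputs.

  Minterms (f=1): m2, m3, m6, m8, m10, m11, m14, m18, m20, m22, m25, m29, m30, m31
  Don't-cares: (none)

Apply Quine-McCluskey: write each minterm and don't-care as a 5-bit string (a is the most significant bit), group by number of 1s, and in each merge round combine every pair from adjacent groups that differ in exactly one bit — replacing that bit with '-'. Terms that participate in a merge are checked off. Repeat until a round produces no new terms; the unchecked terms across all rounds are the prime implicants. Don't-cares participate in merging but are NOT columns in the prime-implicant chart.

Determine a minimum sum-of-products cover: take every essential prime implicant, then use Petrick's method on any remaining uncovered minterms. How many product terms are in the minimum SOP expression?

[col 0] 00010*, 00011*, 00110*, 01000*, 01010*, 01011*, 01110*, 10010*, 10100*, 10110*, 11001*, 11101*, 11110*, 11111*
[col 1] -0010*, -0110*, -1110*, 0-010*, 0-011*, 0-110*, 00-10*, 0001-*, 01-10*, 010-0, 0101-*, 1-110*, 10-10*, 101-0, 11-01, 111-1, 1111-
[col 2] --110, -0-10, 0--10, 0-01-
Prime implicants: --110, -0-10, 0--10, 0-01-, 010-0, 101-0, 11-01, 111-1, 1111-
PI chart (minterm → PIs covering it):
  2 | -0-10,0--10,0-01-
  3 | 0-01-  (sole → essential)
  6 | --110,-0-10,0--10
  8 | 010-0  (sole → essential)
  10 | 0--10,0-01-,010-0
  11 | 0-01-  (sole → essential)
  14 | --110,0--10
  18 | -0-10  (sole → essential)
  20 | 101-0  (sole → essential)
  22 | --110,-0-10,101-0
  25 | 11-01  (sole → essential)
  29 | 11-01,111-1
  30 | --110,1111-
  31 | 111-1,1111-
Essential prime implicants: -0-10, 0-01-, 010-0, 101-0, 11-01
Petrick residual → --110, 111-1
Minimum SOP uses 7 PIs: cde' + b'de' + a'c'd + a'bc'e' + ab'ce' + abd'e + abce

7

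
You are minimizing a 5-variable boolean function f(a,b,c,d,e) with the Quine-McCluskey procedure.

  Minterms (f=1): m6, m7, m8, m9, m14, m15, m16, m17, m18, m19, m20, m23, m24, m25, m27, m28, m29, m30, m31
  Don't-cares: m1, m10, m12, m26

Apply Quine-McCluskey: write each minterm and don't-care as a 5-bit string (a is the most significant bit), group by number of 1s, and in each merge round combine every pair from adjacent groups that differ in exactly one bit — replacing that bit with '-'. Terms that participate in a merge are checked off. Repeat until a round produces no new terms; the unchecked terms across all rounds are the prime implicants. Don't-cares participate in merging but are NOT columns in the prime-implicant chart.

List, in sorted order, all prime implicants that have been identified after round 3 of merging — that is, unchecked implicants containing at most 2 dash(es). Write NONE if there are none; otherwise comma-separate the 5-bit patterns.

[col 0] 00001*, 00110*, 00111*, 01000*, 01001*, 01010*, 01100*, 01110*, 01111*, 10000*, 10001*, 10010*, 10011*, 10100*, 10111*, 11000*, 11001*, 11010*, 11011*, 11100*, 11101*, 11110*, 11111*
[col 1] -0001*, -0111*, -1000*, -1001*, -1010*, -1100*, -1110*, -1111*, 0-001*, 0-110*, 0-111*, 0011-*, 01-00*, 01-10*, 010-0*, 0100-*, 011-0*, 0111-*, 1-000*, 1-001*, 1-010*, 1-011*, 1-100*, 1-111*, 10-00*, 10-11*, 100-0*, 100-1*, 1000-*, 1001-*, 11-00*, 11-01*, 11-10*, 11-11*, 110-0*, 110-1*, 1100-*, 1101-*, 111-0*, 111-1*, 1110-*, 1111-*
[col 2] --001, --111, -1-00*, -1-10*, -10-0*, -100-, -11-0*, -111-, 0-11-, 01--0*, 1--00, 1--11, 1-0-0*, 1-0-1*, 1-00-*, 1-01-*, 100--*, 11--0*, 11--1*, 11-0-*, 11-1-*, 110--*, 111--*
[col 3] -1--0, 1-0--, 11---
Prime implicants: --001, --111, -1--0, -100-, -111-, 0-11-, 1--00, 1--11, 1-0--, 11---

--001, --111, -100-, -111-, 0-11-, 1--00, 1--11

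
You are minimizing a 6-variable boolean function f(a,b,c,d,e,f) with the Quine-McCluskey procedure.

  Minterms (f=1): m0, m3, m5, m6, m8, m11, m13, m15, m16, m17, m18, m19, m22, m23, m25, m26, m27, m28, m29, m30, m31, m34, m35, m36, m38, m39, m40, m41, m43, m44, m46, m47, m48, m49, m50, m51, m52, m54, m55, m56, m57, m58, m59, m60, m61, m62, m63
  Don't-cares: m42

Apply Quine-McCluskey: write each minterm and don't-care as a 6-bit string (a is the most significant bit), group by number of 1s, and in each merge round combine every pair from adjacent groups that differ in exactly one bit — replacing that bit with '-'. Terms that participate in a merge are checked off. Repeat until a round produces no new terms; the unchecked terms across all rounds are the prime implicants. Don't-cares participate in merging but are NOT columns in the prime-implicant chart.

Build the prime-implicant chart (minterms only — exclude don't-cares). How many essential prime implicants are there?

8

Round 0: 000000✓ 000011✓ 000101✓ 000110✓ 001000✓ 001011✓ 001101✓ 001111✓ 010000✓ 010001✓ 010010✓ 010011✓ 010110✓ 010111✓ 011001✓ 011010✓ 011011✓ 011100✓ 011101✓ 011110✓ 011111✓ 100010✓ 100011✓ 100100✓ 100110✓ 100111✓ 101000✓ 101001✓ 101010✓ 101011✓ 101100✓ 101110✓ 101111✓ 110000✓ 110001✓ 110010✓ 110011✓ 110100✓ 110110✓ 110111✓ 111000✓ 111001✓ 111010✓ 111011✓ 111100✓ 111101✓ 111110✓ 111111✓
Round 1: -00011✓ -00110✓ -01000 -01011✓ -01111✓ -10000✓ -10001✓ -10010✓ -10011✓ -10110✓ -10111✓ -11001✓ -11010✓ -11011✓ -11100✓ -11101✓ -11110✓ -11111✓ 0-0000 0-0011✓ 0-0110✓ 0-1011✓ 0-1101✓ 0-1111✓ 00-000 00-011✓ 00-101 001-11✓ 0011-1✓ 01-001✓ 01-010✓ 01-011✓ 01-110✓ 01-111✓ 010-10✓ 010-11✓ 0100-0✓ 0100-1✓ 01000-✓ 01001-✓ 01011-✓ 011-01✓ 011-10✓ 011-11✓ 0110-1✓ 01101-✓ 0111-0✓ 0111-1✓ 01110-✓ 01111-✓ 1-0010✓ 1-0011✓ 1-0100✓ 1-0110✓ 1-0111✓ 1-1000✓ 1-1001✓ 1-1010✓ 1-1011✓ 1-1100✓ 1-1110✓ 1-1111✓ 10-010✓ 10-011✓ 10-100✓ 10-110✓ 10-111✓ 100-10✓ 100-11✓ 10001-✓ 1001-0✓ 10011-✓ 101-00✓ 101-10✓ 101-11✓ 1010-0✓ 1010-1✓ 10100-✓ 10101-✓ 1011-0✓ 10111-✓ 11-000✓ 11-001✓ 11-010✓ 11-011✓ 11-100✓ 11-110✓ 11-111✓ 110-00✓ 110-10✓ 110-11✓ 1100-0✓ 1100-1✓ 11000-✓ 11001-✓ 1101-0✓ 11011-✓ 111-00✓ 111-01✓ 111-10✓ 111-11✓ 1110-0✓ 1110-1✓ 11100-✓ 11101-✓ 1111-0✓ 1111-1✓ 11110-✓ 11111-✓
Round 2: --0011✓ --0110 --1011✓ --1111✓ -0-011✓ -01-11✓ -1-001✓ -1-010✓ -1-011✓ -1-110✓ -1-111✓ -10-10✓ -10-11✓ -100-0✓ -100-1✓ -1000-✓ -1001-✓ -1011-✓ -11-01✓ -11-10✓ -11-11✓ -110-1✓ -1101-✓ -111-0✓ -111-1✓ -1110-✓ -1111-✓ 0--011✓ 0-1-11✓ 0-11-1 01--10✓ 01--11✓ 01-0-1✓ 01-01-✓ 01-11-✓ 010-1-✓ 0100--✓ 011--1✓ 011-1-✓ 0111--✓ 1--010✓ 1--011✓ 1--100✓ 1--110✓ 1--111✓ 1-0-10✓ 1-0-11✓ 1-001-✓ 1-01-0✓ 1-011-✓ 1-1-00✓ 1-1-10✓ 1-1-11✓ 1-10-0✓ 1-10-1✓ 1-100-✓ 1-101-✓ 1-11-0✓ 1-111-✓ 10--10✓ 10--11✓ 10-01-✓ 10-1-0✓ 10-11-✓ 100-1-✓ 101--0✓ 101-1-✓ 1010--✓ 11--00✓ 11--10✓ 11--11✓ 11-0-0✓ 11-0-1✓ 11-00-✓ 11-01-✓ 11-1-0✓ 11-11-✓ 110--0✓ 110-1-✓ 1100--✓ 111--0✓ 111--1✓ 111-0-✓ 111-1-✓ 1110--✓ 1111--✓
Round 3: ---011 --1-11 -1--10✓ -1--11✓ -1-0-1 -1-01-✓ -1-11-✓ -10-1-✓ -100-- -11--1 -11-1-✓ -111-- 01--1-✓ 1---10✓ 1---11✓ 1--01-✓ 1--1-0 1--11-✓ 1-0-1-✓ 1-1--0 1-1-1-✓ 1-10-- 10--1-✓ 11---0 11--1-✓ 11-0-- 111---
Round 4: -1--1- 1---1-
PIs = {---011, --0110, --1-11, -01000, -1--1-, -1-0-1, -100--, -11--1, -111--, 0-0000, 0-11-1, 00-000, 00-101, 1---1-, 1--1-0, 1-1--0, 1-10--, 11---0, 11-0--, 111---}
Coverage chart:
  m0: 0-0000,00-000
  m3: ---011 ←essential
  m5: 00-101 ←essential
  m6: --0110 ←essential
  m8: -01000,00-000
  m11: ---011,--1-11
  m13: 0-11-1,00-101
  m15: --1-11,0-11-1
  m16: -100--,0-0000
  m17: -1-0-1,-100--
  m18: -1--1-,-100--
  m19: ---011,-1--1-,-1-0-1,-100--
  m22: --0110,-1--1-
  m23: -1--1- ←essential
  m25: -1-0-1,-11--1
  m26: -1--1- ←essential
  m27: ---011,--1-11,-1--1-,-1-0-1,-11--1
  m28: -111-- ←essential
  m29: -11--1,-111--,0-11-1
  m30: -1--1-,-111--
  m31: --1-11,-1--1-,-11--1,-111--,0-11-1
  m34: 1---1- ←essential
  m35: ---011,1---1-
  m36: 1--1-0 ←essential
  m38: --0110,1---1-,1--1-0
  m39: 1---1- ←essential
  m40: -01000,1-1--0,1-10--
  m41: 1-10-- ←essential
  m43: ---011,--1-11,1---1-,1-10--
  m44: 1--1-0,1-1--0
  m46: 1---1-,1--1-0,1-1--0
  m47: --1-11,1---1-
  m48: -100--,11---0,11-0--
  m49: -1-0-1,-100--,11-0--
  m50: -1--1-,-100--,1---1-,11---0,11-0--
  m51: ---011,-1--1-,-1-0-1,-100--,1---1-,11-0--
  m52: 1--1-0,11---0
  m54: --0110,-1--1-,1---1-,1--1-0,11---0
  m55: -1--1-,1---1-
  m56: 1-1--0,1-10--,11---0,11-0--,111---
  m57: -1-0-1,-11--1,1-10--,11-0--,111---
  m58: -1--1-,1---1-,1-1--0,1-10--,11---0,11-0--,111---
  m59: ---011,--1-11,-1--1-,-1-0-1,-11--1,1---1-,1-10--,11-0--,111---
  m60: -111--,1--1-0,1-1--0,11---0,111---
  m61: -11--1,-111--,111---
  m62: -1--1-,-111--,1---1-,1--1-0,1-1--0,11---0,111---
  m63: --1-11,-1--1-,-11--1,-111--,1---1-,111---
Essential: ---011, --0110, -1--1-, -111--, 00-101, 1---1-, 1--1-0, 1-10--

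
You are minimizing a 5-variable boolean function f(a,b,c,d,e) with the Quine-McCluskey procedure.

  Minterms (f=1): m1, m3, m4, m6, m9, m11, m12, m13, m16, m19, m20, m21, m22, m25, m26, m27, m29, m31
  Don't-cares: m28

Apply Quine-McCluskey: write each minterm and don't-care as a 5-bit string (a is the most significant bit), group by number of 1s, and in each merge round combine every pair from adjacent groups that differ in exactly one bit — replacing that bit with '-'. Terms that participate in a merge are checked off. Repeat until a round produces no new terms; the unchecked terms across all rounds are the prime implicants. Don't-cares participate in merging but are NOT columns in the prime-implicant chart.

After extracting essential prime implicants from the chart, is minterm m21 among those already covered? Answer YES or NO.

YES

size-2^0 implicants → 00001(✓)  00011(✓)  00100(✓)  00110(✓)  01001(✓)  01011(✓)  01100(✓)  01101(✓)  10000(✓)  10011(✓)  10100(✓)  10101(✓)  10110(✓)  11001(✓)  11010(✓)  11011(✓)  11100(✓)  11101(✓)  11111(✓)
size-2^1 implicants → -0011(✓)  -0100(✓)  -0110(✓)  -1001(✓)  -1011(✓)  -1100(✓)  -1101(✓)  0-001(✓)  0-011(✓)  0-100(✓)  000-1(✓)  001-0(✓)  01-01(✓)  010-1(✓)  0110-(✓)  1-011(✓)  1-100(✓)  1-101(✓)  10-00  101-0(✓)  1010-(✓)  11-01(✓)  11-11(✓)  110-1(✓)  1101-  111-1(✓)  1110-(✓)
size-2^2 implicants → --011  --100  -01-0  -1-01  -10-1  -110-  0-0-1  1-10-  11--1
Unchecked terms (primes): --011, --100, -01-0, -1-01, -10-1, -110-, 0-0-1, 1-10-, 10-00, 11--1, 1101-
Minterm coverage:
  m1 ⊆ 0-0-1 [E]
  m3 ⊆ --011,0-0-1
  m4 ⊆ --100,-01-0
  m6 ⊆ -01-0 [E]
  m9 ⊆ -1-01,-10-1,0-0-1
  m11 ⊆ --011,-10-1,0-0-1
  m12 ⊆ --100,-110-
  m13 ⊆ -1-01,-110-
  m16 ⊆ 10-00 [E]
  m19 ⊆ --011 [E]
  m20 ⊆ --100,-01-0,1-10-,10-00
  m21 ⊆ 1-10- [E]
  m22 ⊆ -01-0 [E]
  m25 ⊆ -1-01,-10-1,11--1
  m26 ⊆ 1101- [E]
  m27 ⊆ --011,-10-1,11--1,1101-
  m29 ⊆ -1-01,-110-,1-10-,11--1
  m31 ⊆ 11--1 [E]
E = {--011, -01-0, 0-0-1, 1-10-, 10-00, 11--1, 1101-}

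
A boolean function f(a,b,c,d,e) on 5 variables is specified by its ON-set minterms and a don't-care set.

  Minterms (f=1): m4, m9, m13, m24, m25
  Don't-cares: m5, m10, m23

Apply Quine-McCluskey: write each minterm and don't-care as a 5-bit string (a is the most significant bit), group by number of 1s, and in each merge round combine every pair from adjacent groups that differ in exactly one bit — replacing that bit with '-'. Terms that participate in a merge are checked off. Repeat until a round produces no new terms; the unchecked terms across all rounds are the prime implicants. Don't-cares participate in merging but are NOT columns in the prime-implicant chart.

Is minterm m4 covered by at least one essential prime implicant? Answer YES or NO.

[col 0] 00100*, 00101*, 01001*, 01010, 01101*, 10111, 11000*, 11001*
[col 1] -1001, 0-101, 0010-, 01-01, 1100-
Prime implicants: -1001, 0-101, 0010-, 01-01, 01010, 10111, 1100-
PI chart (minterm → PIs covering it):
  4 | 0010-  (sole → essential)
  9 | -1001,01-01
  13 | 0-101,01-01
  24 | 1100-  (sole → essential)
  25 | -1001,1100-
Essential prime implicants: 0010-, 1100-

YES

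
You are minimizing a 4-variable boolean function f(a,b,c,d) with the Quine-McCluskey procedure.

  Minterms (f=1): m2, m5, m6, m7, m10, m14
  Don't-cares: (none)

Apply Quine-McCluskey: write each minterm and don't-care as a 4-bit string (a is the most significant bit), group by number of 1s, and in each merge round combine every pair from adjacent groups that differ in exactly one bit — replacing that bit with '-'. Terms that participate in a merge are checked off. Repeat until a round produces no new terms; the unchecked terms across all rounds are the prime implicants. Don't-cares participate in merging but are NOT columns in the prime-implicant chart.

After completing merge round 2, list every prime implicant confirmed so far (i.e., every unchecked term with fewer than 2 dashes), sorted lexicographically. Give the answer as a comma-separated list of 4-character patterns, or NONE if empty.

[col 0] 0010*, 0101*, 0110*, 0111*, 1010*, 1110*
[col 1] -010*, -110*, 0-10*, 01-1, 011-, 1-10*
[col 2] --10
Prime implicants: --10, 01-1, 011-

01-1, 011-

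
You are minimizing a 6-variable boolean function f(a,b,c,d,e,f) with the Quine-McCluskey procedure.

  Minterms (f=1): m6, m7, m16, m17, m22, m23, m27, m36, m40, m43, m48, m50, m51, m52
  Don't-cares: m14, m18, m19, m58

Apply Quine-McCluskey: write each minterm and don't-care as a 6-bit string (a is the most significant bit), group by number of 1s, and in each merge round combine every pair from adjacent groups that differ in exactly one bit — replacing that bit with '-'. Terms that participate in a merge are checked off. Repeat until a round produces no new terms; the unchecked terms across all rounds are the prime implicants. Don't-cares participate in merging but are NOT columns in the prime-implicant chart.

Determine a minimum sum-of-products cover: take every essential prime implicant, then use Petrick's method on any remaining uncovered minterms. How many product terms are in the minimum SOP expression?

Round 0: 000110✓ 000111✓ 001110✓ 010000✓ 010001✓ 010010✓ 010011✓ 010110✓ 010111✓ 011011✓ 100100✓ 101000 101011 110000✓ 110010✓ 110011✓ 110100✓ 111010✓
Round 1: -10000✓ -10010✓ -10011✓ 0-0110✓ 0-0111✓ 00-110 00011-✓ 01-011 010-10✓ 010-11✓ 0100-0✓ 0100-1✓ 01000-✓ 01001-✓ 01011-✓ 1-0100 11-010 110-00 1100-0✓ 11001-✓
Round 2: -100-0 -1001- 0-011- 010-1- 0100--
PIs = {-100-0, -1001-, 0-011-, 00-110, 01-011, 010-1-, 0100--, 1-0100, 101000, 101011, 11-010, 110-00}
Coverage chart:
  m6: 0-011-,00-110
  m7: 0-011- ←essential
  m16: -100-0,0100--
  m17: 0100-- ←essential
  m22: 0-011-,010-1-
  m23: 0-011-,010-1-
  m27: 01-011 ←essential
  m36: 1-0100 ←essential
  m40: 101000 ←essential
  m43: 101011 ←essential
  m48: -100-0,110-00
  m50: -100-0,-1001-,11-010
  m51: -1001- ←essential
  m52: 1-0100,110-00
Essential: -1001-, 0-011-, 01-011, 0100--, 1-0100, 101000, 101011
Petrick residual → -100-0
Min cover (8 terms): bc'd'f' + bc'd'e + a'c'de + a'bd'ef + a'bc'd' + ac'de'f' + ab'cd'e'f' + ab'cd'ef

8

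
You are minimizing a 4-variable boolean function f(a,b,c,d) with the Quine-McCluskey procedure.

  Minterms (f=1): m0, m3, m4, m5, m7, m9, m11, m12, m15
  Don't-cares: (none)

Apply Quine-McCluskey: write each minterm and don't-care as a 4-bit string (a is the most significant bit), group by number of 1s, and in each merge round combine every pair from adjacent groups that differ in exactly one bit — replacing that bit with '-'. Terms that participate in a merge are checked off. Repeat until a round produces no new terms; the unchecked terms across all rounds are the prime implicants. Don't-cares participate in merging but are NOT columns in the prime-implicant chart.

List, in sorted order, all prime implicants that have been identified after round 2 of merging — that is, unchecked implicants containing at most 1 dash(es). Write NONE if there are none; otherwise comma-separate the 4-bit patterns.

-100, 0-00, 01-1, 010-, 10-1

Round 0: 0000✓ 0011✓ 0100✓ 0101✓ 0111✓ 1001✓ 1011✓ 1100✓ 1111✓
Round 1: -011✓ -100 -111✓ 0-00 0-11✓ 01-1 010- 1-11✓ 10-1
Round 2: --11
PIs = {--11, -100, 0-00, 01-1, 010-, 10-1}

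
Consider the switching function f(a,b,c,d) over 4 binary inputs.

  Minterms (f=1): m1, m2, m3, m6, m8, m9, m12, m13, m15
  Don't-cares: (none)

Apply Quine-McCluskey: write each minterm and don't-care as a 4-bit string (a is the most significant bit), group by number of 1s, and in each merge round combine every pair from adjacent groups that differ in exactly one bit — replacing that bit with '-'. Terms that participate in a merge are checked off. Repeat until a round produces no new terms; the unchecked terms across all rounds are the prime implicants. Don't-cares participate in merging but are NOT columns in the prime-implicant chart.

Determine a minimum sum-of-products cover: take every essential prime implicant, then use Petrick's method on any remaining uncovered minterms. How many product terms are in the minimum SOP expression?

size-2^0 implicants → 0001(✓)  0010(✓)  0011(✓)  0110(✓)  1000(✓)  1001(✓)  1100(✓)  1101(✓)  1111(✓)
size-2^1 implicants → -001  0-10  00-1  001-  1-00(✓)  1-01(✓)  100-(✓)  11-1  110-(✓)
size-2^2 implicants → 1-0-
Unchecked terms (primes): -001, 0-10, 00-1, 001-, 1-0-, 11-1
Minterm coverage:
  m1 ⊆ -001,00-1
  m2 ⊆ 0-10,001-
  m3 ⊆ 00-1,001-
  m6 ⊆ 0-10 [E]
  m8 ⊆ 1-0- [E]
  m9 ⊆ -001,1-0-
  m12 ⊆ 1-0- [E]
  m13 ⊆ 1-0-,11-1
  m15 ⊆ 11-1 [E]
E = {0-10, 1-0-, 11-1}
Petrick residual → 00-1
Cover = a'cd' + a'b'd + ac' + abd  |cover|=4

4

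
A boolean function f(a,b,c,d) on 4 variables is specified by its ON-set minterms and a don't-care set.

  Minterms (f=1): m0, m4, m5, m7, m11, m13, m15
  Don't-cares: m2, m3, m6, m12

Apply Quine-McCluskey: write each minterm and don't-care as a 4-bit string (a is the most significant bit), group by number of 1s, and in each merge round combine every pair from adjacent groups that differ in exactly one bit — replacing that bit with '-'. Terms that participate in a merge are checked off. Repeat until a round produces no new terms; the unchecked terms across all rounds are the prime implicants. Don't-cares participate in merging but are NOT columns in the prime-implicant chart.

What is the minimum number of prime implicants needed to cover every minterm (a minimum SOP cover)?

3

[col 0] 0000*, 0010*, 0011*, 0100*, 0101*, 0110*, 0111*, 1011*, 1100*, 1101*, 1111*
[col 1] -011*, -100*, -101*, -111*, 0-00*, 0-10*, 0-11*, 00-0*, 001-*, 01-0*, 01-1*, 010-*, 011-*, 1-11*, 11-1*, 110-*
[col 2] --11, -1-1, -10-, 0--0, 0-1-, 01--
Prime implicants: --11, -1-1, -10-, 0--0, 0-1-, 01--
PI chart (minterm → PIs covering it):
  0 | 0--0  (sole → essential)
  4 | -10-,0--0,01--
  5 | -1-1,-10-,01--
  7 | --11,-1-1,0-1-,01--
  11 | --11  (sole → essential)
  13 | -1-1,-10-
  15 | --11,-1-1
Essential prime implicants: --11, 0--0
Petrick residual → -1-1
Minimum SOP uses 3 PIs: cd + bd + a'd'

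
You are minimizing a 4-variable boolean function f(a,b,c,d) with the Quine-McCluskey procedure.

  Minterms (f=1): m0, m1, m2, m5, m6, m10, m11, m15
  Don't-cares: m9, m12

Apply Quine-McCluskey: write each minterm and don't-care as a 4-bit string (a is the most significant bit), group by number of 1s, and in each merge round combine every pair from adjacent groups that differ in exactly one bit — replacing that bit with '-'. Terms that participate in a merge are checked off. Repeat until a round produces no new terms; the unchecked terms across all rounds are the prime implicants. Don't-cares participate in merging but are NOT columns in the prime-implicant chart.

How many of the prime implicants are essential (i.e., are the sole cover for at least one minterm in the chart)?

Round 0: 0000✓ 0001✓ 0010✓ 0101✓ 0110✓ 1001✓ 1010✓ 1011✓ 1100 1111✓
Round 1: -001 -010 0-01 0-10 00-0 000- 1-11 10-1 101-
PIs = {-001, -010, 0-01, 0-10, 00-0, 000-, 1-11, 10-1, 101-, 1100}
Coverage chart:
  m0: 00-0,000-
  m1: -001,0-01,000-
  m2: -010,0-10,00-0
  m5: 0-01 ←essential
  m6: 0-10 ←essential
  m10: -010,101-
  m11: 1-11,10-1,101-
  m15: 1-11 ←essential
Essential: 0-01, 0-10, 1-11

3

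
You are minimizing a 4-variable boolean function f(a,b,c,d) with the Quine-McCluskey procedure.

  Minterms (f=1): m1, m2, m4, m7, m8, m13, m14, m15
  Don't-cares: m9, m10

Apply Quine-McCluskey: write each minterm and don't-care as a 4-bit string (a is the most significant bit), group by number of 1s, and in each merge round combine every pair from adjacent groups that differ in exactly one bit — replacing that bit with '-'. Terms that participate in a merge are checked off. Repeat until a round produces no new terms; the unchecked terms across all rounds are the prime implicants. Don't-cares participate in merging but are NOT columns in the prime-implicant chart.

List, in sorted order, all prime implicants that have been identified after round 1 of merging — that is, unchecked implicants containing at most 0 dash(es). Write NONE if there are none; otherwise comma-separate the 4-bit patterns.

0100

[col 0] 0001*, 0010*, 0100, 0111*, 1000*, 1001*, 1010*, 1101*, 1110*, 1111*
[col 1] -001, -010, -111, 1-01, 1-10, 10-0, 100-, 11-1, 111-
Prime implicants: -001, -010, -111, 0100, 1-01, 1-10, 10-0, 100-, 11-1, 111-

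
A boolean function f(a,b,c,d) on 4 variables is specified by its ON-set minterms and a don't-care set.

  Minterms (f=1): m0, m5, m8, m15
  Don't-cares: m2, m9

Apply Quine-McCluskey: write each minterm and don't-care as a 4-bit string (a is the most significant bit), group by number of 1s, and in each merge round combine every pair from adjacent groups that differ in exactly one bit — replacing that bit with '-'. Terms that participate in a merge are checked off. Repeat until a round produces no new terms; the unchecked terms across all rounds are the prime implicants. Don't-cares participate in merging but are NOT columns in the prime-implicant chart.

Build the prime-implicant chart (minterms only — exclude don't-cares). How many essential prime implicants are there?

2

Round 0: 0000✓ 0010✓ 0101 1000✓ 1001✓ 1111
Round 1: -000 00-0 100-
PIs = {-000, 00-0, 0101, 100-, 1111}
Coverage chart:
  m0: -000,00-0
  m5: 0101 ←essential
  m8: -000,100-
  m15: 1111 ←essential
Essential: 0101, 1111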